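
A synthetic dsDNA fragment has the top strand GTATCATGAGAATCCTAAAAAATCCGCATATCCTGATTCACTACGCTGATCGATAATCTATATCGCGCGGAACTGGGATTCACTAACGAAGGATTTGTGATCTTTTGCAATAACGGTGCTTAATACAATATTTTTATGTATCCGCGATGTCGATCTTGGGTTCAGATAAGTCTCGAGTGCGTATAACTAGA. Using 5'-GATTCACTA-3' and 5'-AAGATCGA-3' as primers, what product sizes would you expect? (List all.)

123 bp, 81 bp

The forward primer GATTCACTA matches the top strand at positions 35–43, 77–85.
The reverse primer's reverse complement is TCGATCTT, matching at positions 150–157.
Each forward site pairs with the reverse site to give a product ending at position 157: sizes 123, 81 bp.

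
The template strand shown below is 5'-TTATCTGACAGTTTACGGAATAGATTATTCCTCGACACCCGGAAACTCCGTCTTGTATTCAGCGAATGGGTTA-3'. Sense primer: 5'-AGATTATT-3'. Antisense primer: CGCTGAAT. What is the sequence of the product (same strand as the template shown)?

Forward primer AGATTATT is found on the top strand at positions 22–29.
The reverse primer's reverse complement is ATTCAGCG, which matches the template at positions 57–64.
The product is the template from position 22 through 64 (43 bp).

5'-AGATTATTCCTCGACACCCGGAAACTCCGTCTTGTATTCAGCG-3'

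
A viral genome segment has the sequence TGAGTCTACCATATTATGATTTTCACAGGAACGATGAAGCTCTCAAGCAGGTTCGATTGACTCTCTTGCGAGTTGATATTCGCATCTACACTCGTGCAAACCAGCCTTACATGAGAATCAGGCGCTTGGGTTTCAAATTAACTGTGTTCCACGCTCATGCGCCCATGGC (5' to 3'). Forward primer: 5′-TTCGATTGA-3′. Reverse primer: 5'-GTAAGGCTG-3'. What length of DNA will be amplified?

The forward primer matches the template at positions 52–60.
The reverse primer's reverse complement is CAGCCTTAC, which matches the template at positions 102–110.
Amplicon spans positions 52–110: 59 bp.

59 bp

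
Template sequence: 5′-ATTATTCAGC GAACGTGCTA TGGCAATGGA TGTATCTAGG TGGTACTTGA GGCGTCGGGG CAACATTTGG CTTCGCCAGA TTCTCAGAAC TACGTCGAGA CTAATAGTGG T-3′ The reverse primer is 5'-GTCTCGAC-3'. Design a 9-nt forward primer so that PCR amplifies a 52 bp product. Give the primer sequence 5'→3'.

5'-AGGCGTCGG-3'

The reverse primer's reverse complement GTCGAGAC matches the template at positions 94–101, so the product ends at position 101.
A 52 bp product then starts at position 101 − 52 + 1 = 50.
The forward primer is identical to the top strand there: AGGCGTCGG.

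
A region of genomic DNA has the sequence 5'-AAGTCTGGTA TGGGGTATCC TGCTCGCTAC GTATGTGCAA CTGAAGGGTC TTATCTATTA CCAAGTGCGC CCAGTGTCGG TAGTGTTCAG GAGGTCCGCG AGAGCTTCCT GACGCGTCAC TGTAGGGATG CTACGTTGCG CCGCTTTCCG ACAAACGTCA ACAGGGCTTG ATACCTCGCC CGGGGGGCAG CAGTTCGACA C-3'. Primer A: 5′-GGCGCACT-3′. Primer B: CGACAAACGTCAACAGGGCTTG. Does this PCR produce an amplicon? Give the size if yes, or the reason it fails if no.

No product — the primers' 3' ends point away from each other.

Primer A (GGCGCACT) has reverse complement AGTGCGCC, which matches the top strand at positions 64–71; primer A anneals to the top strand there with its 3' end pointing upstream toward position 64.
Primer B (CGACAAACGTCAACAGGGCTTG) matches the top strand directly at positions 149–170; it anneals to the bottom strand with its 3' end pointing downstream toward position 170.
The 3' ends diverge (primer A extends toward position 1, primer B toward position 201), so the primers never converge on a shared product.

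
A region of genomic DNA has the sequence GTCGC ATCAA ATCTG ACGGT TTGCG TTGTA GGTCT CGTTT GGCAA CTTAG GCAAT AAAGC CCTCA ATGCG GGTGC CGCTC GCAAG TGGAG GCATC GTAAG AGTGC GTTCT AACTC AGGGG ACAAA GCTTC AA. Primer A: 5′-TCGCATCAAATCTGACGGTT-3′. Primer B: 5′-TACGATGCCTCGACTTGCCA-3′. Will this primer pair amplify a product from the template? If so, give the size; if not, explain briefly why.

No product — primer B has no binding site in the template.

Primer B (TACGATGCCTCGACTTGCCA) does not match the top strand, and its reverse complement TGGCAAGTCGAGGCATCGTA does not match either.
With no annealing site for primer B, no amplification occurs.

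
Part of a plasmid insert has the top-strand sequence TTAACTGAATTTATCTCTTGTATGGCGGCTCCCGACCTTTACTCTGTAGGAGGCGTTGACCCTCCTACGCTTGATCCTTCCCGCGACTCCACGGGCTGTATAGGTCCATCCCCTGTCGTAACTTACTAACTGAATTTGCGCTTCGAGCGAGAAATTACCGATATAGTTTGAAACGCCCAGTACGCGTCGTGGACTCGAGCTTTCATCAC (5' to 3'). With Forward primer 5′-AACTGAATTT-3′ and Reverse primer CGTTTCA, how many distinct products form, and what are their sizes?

The forward primer AACTGAATTT matches the top strand at positions 3–12, 128–137.
The reverse primer's reverse complement is TGAAACG, matching at positions 169–175.
Each forward site pairs with the reverse site to give a product ending at position 175: sizes 173, 48 bp.

Two products: 173 bp, 48 bp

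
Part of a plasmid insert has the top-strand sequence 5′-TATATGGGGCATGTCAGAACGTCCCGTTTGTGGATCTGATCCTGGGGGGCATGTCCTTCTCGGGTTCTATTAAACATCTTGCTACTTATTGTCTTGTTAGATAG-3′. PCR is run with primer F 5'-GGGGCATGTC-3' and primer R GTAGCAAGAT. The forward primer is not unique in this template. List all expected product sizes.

80 bp, 40 bp

The forward primer GGGGCATGTC matches the top strand at positions 6–15, 46–55.
The reverse primer's reverse complement is ATCTTGCTAC, matching at positions 76–85.
Each forward site pairs with the reverse site to give a product ending at position 85: sizes 80, 40 bp.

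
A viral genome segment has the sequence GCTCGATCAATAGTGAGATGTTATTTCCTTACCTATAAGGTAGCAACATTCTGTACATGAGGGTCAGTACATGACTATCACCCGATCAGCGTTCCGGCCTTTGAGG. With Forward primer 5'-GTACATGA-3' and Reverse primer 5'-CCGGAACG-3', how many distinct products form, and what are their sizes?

The forward primer GTACATGA matches the top strand at positions 53–60, 67–74.
The reverse primer's reverse complement is CGTTCCGG, matching at positions 90–97.
Each forward site pairs with the reverse site to give a product ending at position 97: sizes 45, 31 bp.

Two products: 45 bp, 31 bp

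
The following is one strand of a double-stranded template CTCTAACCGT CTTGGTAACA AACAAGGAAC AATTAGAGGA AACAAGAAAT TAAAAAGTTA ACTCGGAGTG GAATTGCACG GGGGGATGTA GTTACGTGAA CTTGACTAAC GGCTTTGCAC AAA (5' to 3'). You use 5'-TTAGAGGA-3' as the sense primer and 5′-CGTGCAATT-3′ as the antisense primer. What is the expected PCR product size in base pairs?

48 bp

The forward primer matches the template at positions 33–40.
Reverse complement of the reverse primer: AATTGCACG. This occurs on the top strand at positions 72–80.
Amplicon spans positions 33–80: 48 bp.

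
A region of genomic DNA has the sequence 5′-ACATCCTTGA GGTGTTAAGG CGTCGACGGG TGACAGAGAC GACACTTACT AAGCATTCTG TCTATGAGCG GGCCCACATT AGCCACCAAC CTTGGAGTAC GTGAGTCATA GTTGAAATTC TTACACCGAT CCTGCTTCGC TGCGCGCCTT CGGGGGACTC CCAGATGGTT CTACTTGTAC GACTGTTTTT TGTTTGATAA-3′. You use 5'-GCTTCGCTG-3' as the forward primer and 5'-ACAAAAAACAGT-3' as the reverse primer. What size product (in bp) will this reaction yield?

60 bp

Scanning the template, GCTTCGCTG occurs at positions 134–142; this primer anneals to the bottom strand there with its 3' end pointing downstream.
Taking the reverse complement of ACAAAAAACAGT gives ACTGTTTTTTGT, found at positions 182–193 on the template; the primer anneals here to the top strand with its 3' end pointing upstream.
Amplicon spans positions 134–193: 60 bp.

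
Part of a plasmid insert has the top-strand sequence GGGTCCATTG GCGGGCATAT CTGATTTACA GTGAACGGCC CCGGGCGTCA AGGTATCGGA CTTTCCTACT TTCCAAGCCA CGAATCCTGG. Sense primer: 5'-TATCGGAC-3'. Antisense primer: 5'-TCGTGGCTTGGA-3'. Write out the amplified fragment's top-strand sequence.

Scanning the template, TATCGGAC occurs at positions 54–61; this primer anneals to the bottom strand there with its 3' end pointing downstream.
The reverse primer's reverse complement is TCCAAGCCACGA, which matches the template at positions 72–83.
The product is the template from position 54 through 83 (30 bp).

5'-TATCGGACTTTCCTACTTTCCAAGCCACGA-3'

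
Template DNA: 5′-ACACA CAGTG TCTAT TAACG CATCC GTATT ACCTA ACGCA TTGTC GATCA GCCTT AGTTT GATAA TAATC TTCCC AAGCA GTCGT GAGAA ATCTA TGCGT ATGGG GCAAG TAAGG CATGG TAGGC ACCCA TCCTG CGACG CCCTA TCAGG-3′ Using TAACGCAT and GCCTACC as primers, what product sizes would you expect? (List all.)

110 bp, 92 bp

The forward primer TAACGCAT matches the top strand at positions 16–23, 34–41.
The reverse primer's reverse complement is GGTAGGC, matching at positions 119–125.
Each forward site pairs with the reverse site to give a product ending at position 125: sizes 110, 92 bp.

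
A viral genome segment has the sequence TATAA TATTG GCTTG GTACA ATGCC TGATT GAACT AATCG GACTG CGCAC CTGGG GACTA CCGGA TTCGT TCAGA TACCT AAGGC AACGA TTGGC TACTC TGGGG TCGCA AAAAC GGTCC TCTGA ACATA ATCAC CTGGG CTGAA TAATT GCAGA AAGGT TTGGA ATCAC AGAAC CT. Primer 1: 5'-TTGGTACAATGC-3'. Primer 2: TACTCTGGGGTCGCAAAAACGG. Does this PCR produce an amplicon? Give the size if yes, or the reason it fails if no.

No product — both primers anneal to the same strand and extend in the same direction.

Primer 1 (TTGGTACAATGC) matches the top strand at positions 13–24 (3' end points downstream).
Primer 2 (TACTCTGGGGTCGCAAAAACGG) also matches the top strand directly, at positions 96–117 — its reverse complement CCGTTTTTGCGACCCCAGAGTA is not present.
Both primers anneal to the bottom strand with 3' ends pointing the same way, so neither can prime synthesis back toward the other.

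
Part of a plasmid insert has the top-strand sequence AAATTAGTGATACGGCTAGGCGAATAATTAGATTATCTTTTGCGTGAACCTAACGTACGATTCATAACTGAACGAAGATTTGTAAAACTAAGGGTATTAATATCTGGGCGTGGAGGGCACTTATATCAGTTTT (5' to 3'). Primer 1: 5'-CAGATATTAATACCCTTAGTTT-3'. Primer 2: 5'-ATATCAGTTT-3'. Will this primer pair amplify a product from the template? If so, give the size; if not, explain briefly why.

Primer 1 (CAGATATTAATACCCTTAGTTT) has reverse complement AAACTAAGGGTATTAATATCTG, which matches the top strand at positions 85–106; primer 1 anneals to the top strand there with its 3' end pointing upstream toward position 85.
Primer 2 (ATATCAGTTT) matches the top strand directly at positions 123–132; it anneals to the bottom strand with its 3' end pointing downstream toward position 132.
The 3' ends diverge (primer 1 extends toward position 1, primer 2 toward position 133), so the primers never converge on a shared product.

No product — the primers' 3' ends point away from each other.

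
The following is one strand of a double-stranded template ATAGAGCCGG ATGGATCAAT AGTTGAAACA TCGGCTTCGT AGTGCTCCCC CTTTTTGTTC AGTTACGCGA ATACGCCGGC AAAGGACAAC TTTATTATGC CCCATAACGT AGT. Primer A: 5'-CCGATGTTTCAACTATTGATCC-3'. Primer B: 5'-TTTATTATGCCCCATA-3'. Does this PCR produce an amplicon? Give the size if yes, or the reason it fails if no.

No product — the primers' 3' ends point away from each other.

Primer A (CCGATGTTTCAACTATTGATCC) has reverse complement GGATCAATAGTTGAAACATCGG, which matches the top strand at positions 13–34; primer A anneals to the top strand there with its 3' end pointing upstream toward position 13.
Primer B (TTTATTATGCCCCATA) matches the top strand directly at positions 91–106; it anneals to the bottom strand with its 3' end pointing downstream toward position 106.
The 3' ends diverge (primer A extends toward position 1, primer B toward position 113), so the primers never converge on a shared product.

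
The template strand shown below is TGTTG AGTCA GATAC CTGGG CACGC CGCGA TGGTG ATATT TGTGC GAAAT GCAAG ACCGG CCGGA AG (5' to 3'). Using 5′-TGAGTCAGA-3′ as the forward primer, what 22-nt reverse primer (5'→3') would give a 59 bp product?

5'-GGCCGGTCTTGCATTTCGCACA-3'

The forward primer binds at positions 4–12, so a 59 bp product ends at position 4 + 59 − 1 = 62.
The reverse primer anneals to the top strand over positions 41–62, i.e. to TGTGCGAAATGCAAGACCGGCC.
Its sequence written 5'→3' is the reverse complement: GGCCGGTCTTGCATTTCGCACA.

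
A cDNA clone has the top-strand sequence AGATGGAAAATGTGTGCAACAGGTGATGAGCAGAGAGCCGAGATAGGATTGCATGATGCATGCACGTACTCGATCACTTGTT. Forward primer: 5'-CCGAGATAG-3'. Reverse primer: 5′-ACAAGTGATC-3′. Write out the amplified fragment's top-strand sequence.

5'-CCGAGATAGGATTGCATGATGCATGCACGTACTCGATCACTTGT-3'

The forward primer matches the template at positions 38–46.
Reverse complement of the reverse primer: GATCACTTGT. This occurs on the top strand at positions 72–81.
The product is the template from position 38 through 81 (44 bp).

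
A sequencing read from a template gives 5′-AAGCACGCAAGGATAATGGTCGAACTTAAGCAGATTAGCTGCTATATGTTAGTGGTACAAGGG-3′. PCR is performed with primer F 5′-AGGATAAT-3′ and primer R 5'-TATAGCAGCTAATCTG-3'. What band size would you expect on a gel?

37 bp

The forward primer matches the template at positions 10–17.
The reverse primer's reverse complement is CAGATTAGCTGCTATA, which matches the template at positions 31–46.
Amplicon spans positions 10–46: 37 bp.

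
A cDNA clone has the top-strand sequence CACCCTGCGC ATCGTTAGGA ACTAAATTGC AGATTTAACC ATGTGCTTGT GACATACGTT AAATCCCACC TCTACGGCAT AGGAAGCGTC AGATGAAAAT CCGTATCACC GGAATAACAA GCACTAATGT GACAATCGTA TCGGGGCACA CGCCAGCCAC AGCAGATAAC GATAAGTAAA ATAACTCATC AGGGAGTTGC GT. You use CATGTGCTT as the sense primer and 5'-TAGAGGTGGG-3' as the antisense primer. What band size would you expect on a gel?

Scanning the template, CATGTGCTT occurs at positions 40–48; this primer anneals to the bottom strand there with its 3' end pointing downstream.
Reverse complement of the reverse primer: CCCACCTCTA. This occurs on the top strand at positions 65–74.
Product length = (reverse-primer end) − (forward-primer start) + 1 = 74 − 40 + 1 = 35 bp.

35 bp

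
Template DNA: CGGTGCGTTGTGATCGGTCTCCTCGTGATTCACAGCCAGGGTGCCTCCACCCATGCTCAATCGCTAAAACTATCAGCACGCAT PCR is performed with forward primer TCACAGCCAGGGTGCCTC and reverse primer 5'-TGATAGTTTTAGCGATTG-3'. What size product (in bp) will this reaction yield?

Scanning the template, TCACAGCCAGGGTGCCTC occurs at positions 30–47; this primer anneals to the bottom strand there with its 3' end pointing downstream.
Reverse complement of the reverse primer: CAATCGCTAAAACTATCA. This occurs on the top strand at positions 58–75.
Product length = (reverse-primer end) − (forward-primer start) + 1 = 75 − 30 + 1 = 46 bp.

46 bp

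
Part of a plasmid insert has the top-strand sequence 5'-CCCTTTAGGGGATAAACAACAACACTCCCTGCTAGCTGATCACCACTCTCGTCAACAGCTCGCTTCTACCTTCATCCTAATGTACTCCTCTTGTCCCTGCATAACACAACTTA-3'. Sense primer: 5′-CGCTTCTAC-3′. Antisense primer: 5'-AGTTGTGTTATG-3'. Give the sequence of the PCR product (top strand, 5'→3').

Forward primer CGCTTCTAC is found on the top strand at positions 61–69.
Reverse complement of the reverse primer: CATAACACAACT. This occurs on the top strand at positions 100–111.
The product is the template from position 61 through 111 (51 bp).

5'-CGCTTCTACCTTCATCCTAATGTACTCCTCTTGTCCCTGCATAACACAACT-3'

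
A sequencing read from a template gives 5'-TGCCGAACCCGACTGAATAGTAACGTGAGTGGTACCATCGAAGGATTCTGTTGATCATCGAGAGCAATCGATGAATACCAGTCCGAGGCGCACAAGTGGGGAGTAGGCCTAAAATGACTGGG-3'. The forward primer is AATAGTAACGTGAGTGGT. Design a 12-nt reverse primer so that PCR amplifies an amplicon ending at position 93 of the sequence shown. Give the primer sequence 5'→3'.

The forward primer binds at positions 16–33; the product's 3' end on the top strand is position 93.
The reverse primer anneals to the top strand over positions 82–93, i.e. to TCCGAGGCGCAC.
Its sequence written 5'→3' is the reverse complement: GTGCGCCTCGGA.

5'-GTGCGCCTCGGA-3'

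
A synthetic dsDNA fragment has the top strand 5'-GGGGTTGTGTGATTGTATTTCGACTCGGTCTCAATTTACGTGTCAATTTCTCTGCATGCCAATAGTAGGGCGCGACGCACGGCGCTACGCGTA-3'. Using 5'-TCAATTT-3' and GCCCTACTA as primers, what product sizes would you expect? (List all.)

41 bp, 29 bp

The forward primer TCAATTT matches the top strand at positions 31–37, 43–49.
The reverse primer's reverse complement is TAGTAGGGC, matching at positions 63–71.
Each forward site pairs with the reverse site to give a product ending at position 71: sizes 41, 29 bp.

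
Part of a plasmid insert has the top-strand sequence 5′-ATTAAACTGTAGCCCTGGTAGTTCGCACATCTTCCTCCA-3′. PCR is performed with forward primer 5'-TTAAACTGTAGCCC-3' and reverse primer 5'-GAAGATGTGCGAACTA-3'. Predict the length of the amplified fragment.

33 bp

Scanning the template, TTAAACTGTAGCCC occurs at positions 2–15; this primer anneals to the bottom strand there with its 3' end pointing downstream.
The reverse primer's reverse complement is TAGTTCGCACATCTTC, which matches the template at positions 19–34.
The product runs from position 2 to position 34, so its length is 34 − 2 + 1 = 33 bp.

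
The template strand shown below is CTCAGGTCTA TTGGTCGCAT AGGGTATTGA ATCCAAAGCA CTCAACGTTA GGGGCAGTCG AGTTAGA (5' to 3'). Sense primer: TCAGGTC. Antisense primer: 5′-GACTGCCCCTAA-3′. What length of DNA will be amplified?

58 bp

The forward primer matches the template at positions 2–8.
The reverse primer's reverse complement is TTAGGGGCAGTC, which matches the template at positions 48–59.
Product length = (reverse-primer end) − (forward-primer start) + 1 = 59 − 2 + 1 = 58 bp.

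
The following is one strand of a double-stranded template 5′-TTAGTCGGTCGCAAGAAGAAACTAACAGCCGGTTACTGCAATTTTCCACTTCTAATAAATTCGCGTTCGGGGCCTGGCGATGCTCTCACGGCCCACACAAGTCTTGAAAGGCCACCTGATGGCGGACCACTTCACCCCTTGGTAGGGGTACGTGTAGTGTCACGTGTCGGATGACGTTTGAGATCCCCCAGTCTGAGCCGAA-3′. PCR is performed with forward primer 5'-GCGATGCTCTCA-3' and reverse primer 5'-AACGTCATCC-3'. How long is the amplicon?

102 bp

Forward primer GCGATGCTCTCA is found on the top strand at positions 77–88.
The reverse primer's reverse complement is GGATGACGTT, which matches the template at positions 169–178.
The product runs from position 77 to position 178, so its length is 178 − 77 + 1 = 102 bp.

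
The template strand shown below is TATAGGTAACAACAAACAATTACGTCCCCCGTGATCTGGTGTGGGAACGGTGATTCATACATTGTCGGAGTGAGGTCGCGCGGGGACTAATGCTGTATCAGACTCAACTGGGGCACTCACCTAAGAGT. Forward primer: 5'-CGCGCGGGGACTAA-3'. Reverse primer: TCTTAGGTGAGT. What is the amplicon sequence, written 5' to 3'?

5'-CGCGCGGGGACTAATGCTGTATCAGACTCAACTGGGGCACTCACCTAAGA-3'

The forward primer matches the template at positions 77–90.
Taking the reverse complement of TCTTAGGTGAGT gives ACTCACCTAAGA, found at positions 115–126 on the template; the primer anneals here to the top strand with its 3' end pointing upstream.
The product is the template from position 77 through 126 (50 bp).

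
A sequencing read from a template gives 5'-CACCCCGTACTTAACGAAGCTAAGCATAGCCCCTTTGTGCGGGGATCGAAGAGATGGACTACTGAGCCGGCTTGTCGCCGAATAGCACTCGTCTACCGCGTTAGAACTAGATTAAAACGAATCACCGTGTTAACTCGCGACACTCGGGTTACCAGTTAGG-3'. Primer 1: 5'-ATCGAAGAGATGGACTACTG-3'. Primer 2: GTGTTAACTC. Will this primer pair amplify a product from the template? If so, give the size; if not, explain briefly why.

Primer 1 (ATCGAAGAGATGGACTACTG) matches the top strand at positions 45–64 (3' end points downstream).
Primer 2 (GTGTTAACTC) also matches the top strand directly, at positions 127–136 — its reverse complement GAGTTAACAC is not present.
Both primers anneal to the bottom strand with 3' ends pointing the same way, so neither can prime synthesis back toward the other.

No product — both primers anneal to the same strand and extend in the same direction.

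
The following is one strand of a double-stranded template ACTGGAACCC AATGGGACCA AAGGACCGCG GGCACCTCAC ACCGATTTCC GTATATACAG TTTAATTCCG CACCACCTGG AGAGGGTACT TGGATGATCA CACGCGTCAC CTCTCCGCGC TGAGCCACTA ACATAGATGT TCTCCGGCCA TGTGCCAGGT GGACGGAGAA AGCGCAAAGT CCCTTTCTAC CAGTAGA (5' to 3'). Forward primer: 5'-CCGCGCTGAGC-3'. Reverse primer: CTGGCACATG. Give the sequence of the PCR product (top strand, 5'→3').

5'-CCGCGCTGAGCCACTAACATAGATGTTCTCCGGCCATGTGCCAG-3'

The forward primer matches the template at positions 115–125.
The reverse primer's reverse complement is CATGTGCCAG, which matches the template at positions 149–158.
The product is the template from position 115 through 158 (44 bp).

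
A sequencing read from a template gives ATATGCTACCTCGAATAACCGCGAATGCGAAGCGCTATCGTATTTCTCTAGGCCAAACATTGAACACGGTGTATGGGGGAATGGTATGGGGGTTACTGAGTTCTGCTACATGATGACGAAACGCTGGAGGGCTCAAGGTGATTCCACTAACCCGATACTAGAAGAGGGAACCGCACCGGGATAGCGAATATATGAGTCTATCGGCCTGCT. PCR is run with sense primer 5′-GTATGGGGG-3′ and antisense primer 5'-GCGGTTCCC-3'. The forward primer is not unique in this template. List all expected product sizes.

The forward primer GTATGGGGG matches the top strand at positions 71–79, 84–92.
The reverse primer's reverse complement is GGGAACCGC, matching at positions 166–174.
Each forward site pairs with the reverse site to give a product ending at position 174: sizes 104, 91 bp.

104 bp, 91 bp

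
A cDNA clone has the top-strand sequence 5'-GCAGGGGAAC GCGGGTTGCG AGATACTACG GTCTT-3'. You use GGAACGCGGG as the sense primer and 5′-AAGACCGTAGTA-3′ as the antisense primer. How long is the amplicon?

30 bp

Forward primer GGAACGCGGG is found on the top strand at positions 6–15.
Taking the reverse complement of AAGACCGTAGTA gives TACTACGGTCTT, found at positions 24–35 on the template; the primer anneals here to the top strand with its 3' end pointing upstream.
The product runs from position 6 to position 35, so its length is 35 − 6 + 1 = 30 bp.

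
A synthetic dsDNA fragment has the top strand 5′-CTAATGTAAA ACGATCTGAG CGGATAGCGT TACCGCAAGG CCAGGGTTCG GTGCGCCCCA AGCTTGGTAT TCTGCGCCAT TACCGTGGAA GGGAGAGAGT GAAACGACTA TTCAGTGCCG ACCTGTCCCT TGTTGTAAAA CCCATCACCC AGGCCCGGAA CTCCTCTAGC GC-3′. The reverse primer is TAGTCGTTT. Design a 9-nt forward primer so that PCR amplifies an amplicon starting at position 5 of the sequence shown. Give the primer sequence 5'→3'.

The reverse primer's reverse complement AAACGACTA matches the template at positions 102–110; the product starts at position 5.
The forward primer is identical to the top strand over positions 5–13: TGTAAAACG.

5'-TGTAAAACG-3'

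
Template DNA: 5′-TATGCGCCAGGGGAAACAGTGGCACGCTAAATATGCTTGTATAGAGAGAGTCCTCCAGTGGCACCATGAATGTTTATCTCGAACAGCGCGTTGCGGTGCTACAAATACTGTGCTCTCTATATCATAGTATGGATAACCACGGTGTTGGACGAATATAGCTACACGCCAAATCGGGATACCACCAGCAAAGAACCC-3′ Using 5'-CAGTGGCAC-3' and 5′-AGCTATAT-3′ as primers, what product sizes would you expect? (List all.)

144 bp, 105 bp

The forward primer CAGTGGCAC matches the top strand at positions 17–25, 56–64.
The reverse primer's reverse complement is ATATAGCT, matching at positions 153–160.
Each forward site pairs with the reverse site to give a product ending at position 160: sizes 144, 105 bp.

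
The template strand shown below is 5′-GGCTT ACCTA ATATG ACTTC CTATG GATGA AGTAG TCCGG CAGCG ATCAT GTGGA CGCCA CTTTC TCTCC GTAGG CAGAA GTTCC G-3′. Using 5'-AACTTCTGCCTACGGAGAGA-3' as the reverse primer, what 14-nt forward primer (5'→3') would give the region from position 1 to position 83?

The reverse primer's reverse complement TCTCTCCGTAGGCAGAAGTT matches the template at positions 64–83; the product starts at position 1.
The forward primer is identical to the top strand over positions 1–14: GGCTTACCTAATAT.

5'-GGCTTACCTAATAT-3'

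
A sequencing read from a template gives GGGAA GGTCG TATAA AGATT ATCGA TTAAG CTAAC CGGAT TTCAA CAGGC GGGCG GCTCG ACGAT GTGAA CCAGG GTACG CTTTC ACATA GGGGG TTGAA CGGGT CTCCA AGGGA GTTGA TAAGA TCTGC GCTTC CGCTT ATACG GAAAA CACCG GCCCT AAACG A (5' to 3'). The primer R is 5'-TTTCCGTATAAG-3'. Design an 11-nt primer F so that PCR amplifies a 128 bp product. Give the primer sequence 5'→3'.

5'-TCGATTAAGCT-3'

The reverse primer's reverse complement CTTATACGGAAA matches the template at positions 138–149, so the product ends at position 149.
A 128 bp product then starts at position 149 − 128 + 1 = 22.
The forward primer is identical to the top strand there: TCGATTAAGCT.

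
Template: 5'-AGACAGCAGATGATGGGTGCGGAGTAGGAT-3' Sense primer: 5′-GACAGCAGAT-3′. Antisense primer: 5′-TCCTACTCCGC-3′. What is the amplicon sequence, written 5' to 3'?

The forward primer matches the template at positions 2–11.
The reverse primer's reverse complement is GCGGAGTAGGA, which matches the template at positions 19–29.
The product is the template from position 2 through 29 (28 bp).

5'-GACAGCAGATGATGGGTGCGGAGTAGGA-3'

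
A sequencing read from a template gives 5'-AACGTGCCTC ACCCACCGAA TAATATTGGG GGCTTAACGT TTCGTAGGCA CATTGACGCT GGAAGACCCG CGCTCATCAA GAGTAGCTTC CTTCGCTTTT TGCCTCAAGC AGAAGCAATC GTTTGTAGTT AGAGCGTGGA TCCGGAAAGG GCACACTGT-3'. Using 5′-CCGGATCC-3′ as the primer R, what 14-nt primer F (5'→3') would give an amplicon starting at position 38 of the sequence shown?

5'-CGTTTCGTAGGCAC-3'

The reverse primer's reverse complement GGATCCGG matches the template at positions 138–145; the product starts at position 38.
The forward primer is identical to the top strand over positions 38–51: CGTTTCGTAGGCAC.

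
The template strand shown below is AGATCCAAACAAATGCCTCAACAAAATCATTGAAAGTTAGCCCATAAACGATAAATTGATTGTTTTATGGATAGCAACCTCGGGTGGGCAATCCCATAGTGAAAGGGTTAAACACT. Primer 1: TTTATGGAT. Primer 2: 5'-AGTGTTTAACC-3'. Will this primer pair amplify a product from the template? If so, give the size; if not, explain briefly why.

Primer 1 (TTTATGGAT) matches the top strand at positions 64–72; it acts as a forward primer.
Primer 2's reverse complement is GGTTAAACACT, matching the top strand at positions 106–116; it acts as a reverse primer.
The 3' ends face each other across positions 64–116, giving a 53 bp product.

Yes — a 53 bp product.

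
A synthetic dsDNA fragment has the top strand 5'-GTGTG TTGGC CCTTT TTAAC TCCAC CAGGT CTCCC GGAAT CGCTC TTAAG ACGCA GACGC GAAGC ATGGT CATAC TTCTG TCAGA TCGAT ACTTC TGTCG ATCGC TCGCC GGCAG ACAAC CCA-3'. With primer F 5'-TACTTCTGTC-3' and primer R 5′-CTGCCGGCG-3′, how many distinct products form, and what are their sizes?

The forward primer TACTTCTGTC matches the top strand at positions 73–82, 90–99.
The reverse primer's reverse complement is CGCCGGCAG, matching at positions 107–115.
Each forward site pairs with the reverse site to give a product ending at position 115: sizes 43, 26 bp.

Two products: 43 bp, 26 bp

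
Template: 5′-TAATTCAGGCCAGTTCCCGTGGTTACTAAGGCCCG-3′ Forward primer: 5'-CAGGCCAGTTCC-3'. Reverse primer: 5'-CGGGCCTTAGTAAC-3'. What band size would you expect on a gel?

Scanning the template, CAGGCCAGTTCC occurs at positions 6–17; this primer anneals to the bottom strand there with its 3' end pointing downstream.
Reverse complement of the reverse primer: GTTACTAAGGCCCG. This occurs on the top strand at positions 22–35.
Amplicon spans positions 6–35: 30 bp.

30 bp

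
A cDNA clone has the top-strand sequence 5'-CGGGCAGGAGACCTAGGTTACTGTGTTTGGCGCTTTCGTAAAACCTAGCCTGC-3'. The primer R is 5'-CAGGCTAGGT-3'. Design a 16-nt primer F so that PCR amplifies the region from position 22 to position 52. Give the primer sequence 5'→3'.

The reverse primer's reverse complement ACCTAGCCTG matches the template at positions 43–52; the product starts at position 22.
The forward primer is identical to the top strand over positions 22–37: TGTGTTTGGCGCTTTC.

5'-TGTGTTTGGCGCTTTC-3'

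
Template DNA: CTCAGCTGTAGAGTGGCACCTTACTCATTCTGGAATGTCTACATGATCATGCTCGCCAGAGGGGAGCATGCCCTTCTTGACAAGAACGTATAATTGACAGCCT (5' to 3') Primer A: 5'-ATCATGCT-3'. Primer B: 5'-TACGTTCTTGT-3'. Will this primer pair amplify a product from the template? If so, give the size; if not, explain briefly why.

Yes — a 45 bp product.

Primer A (ATCATGCT) matches the top strand at positions 46–53; it acts as a forward primer.
Primer B's reverse complement is ACAAGAACGTA, matching the top strand at positions 80–90; it acts as a reverse primer.
The 3' ends face each other across positions 46–90, giving a 45 bp product.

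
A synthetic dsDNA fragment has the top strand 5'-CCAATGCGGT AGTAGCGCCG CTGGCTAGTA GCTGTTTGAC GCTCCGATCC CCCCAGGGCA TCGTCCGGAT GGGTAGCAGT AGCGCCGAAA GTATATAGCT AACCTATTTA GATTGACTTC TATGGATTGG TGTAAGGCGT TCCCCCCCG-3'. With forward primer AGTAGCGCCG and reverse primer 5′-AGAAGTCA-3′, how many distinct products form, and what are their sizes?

Two products: 111 bp, 44 bp

The forward primer AGTAGCGCCG matches the top strand at positions 11–20, 78–87.
The reverse primer's reverse complement is TGACTTCT, matching at positions 114–121.
Each forward site pairs with the reverse site to give a product ending at position 121: sizes 111, 44 bp.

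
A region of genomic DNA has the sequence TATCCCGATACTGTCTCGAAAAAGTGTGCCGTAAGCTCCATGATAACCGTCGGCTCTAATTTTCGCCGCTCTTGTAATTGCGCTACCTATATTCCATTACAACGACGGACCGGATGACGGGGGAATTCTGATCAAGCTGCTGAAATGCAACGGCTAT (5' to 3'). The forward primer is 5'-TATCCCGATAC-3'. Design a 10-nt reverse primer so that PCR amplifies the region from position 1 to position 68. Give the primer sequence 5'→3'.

The product's 3' end on the top strand is position 68.
The reverse primer anneals to the top strand over positions 59–68, i.e. to ATTTTCGCCG.
Its sequence written 5'→3' is the reverse complement: CGGCGAAAAT.

5'-CGGCGAAAAT-3'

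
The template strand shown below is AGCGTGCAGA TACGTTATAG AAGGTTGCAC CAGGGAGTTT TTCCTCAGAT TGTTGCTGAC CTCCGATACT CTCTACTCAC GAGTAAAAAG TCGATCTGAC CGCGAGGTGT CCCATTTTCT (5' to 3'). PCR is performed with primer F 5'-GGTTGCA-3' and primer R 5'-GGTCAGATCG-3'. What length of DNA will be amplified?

Forward primer GGTTGCA is found on the top strand at positions 23–29.
Taking the reverse complement of GGTCAGATCG gives CGATCTGACC, found at positions 92–101 on the template; the primer anneals here to the top strand with its 3' end pointing upstream.
Product length = (reverse-primer end) − (forward-primer start) + 1 = 101 − 23 + 1 = 79 bp.

79 bp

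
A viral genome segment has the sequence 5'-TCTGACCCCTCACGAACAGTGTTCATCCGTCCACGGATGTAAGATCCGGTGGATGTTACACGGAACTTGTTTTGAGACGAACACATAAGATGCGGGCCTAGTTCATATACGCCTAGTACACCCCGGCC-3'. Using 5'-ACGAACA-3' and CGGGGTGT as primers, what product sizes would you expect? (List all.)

The forward primer ACGAACA matches the top strand at positions 12–18, 77–83.
The reverse primer's reverse complement is ACACCCCG, matching at positions 118–125.
Each forward site pairs with the reverse site to give a product ending at position 125: sizes 114, 49 bp.

114 bp, 49 bp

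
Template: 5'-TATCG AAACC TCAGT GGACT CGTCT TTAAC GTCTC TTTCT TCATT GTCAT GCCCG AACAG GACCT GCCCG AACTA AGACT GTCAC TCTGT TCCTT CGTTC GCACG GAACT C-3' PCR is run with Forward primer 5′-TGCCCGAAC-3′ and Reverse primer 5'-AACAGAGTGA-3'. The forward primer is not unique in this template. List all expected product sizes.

42 bp, 27 bp

The forward primer TGCCCGAAC matches the top strand at positions 50–58, 65–73.
The reverse primer's reverse complement is TCACTCTGTT, matching at positions 82–91.
Each forward site pairs with the reverse site to give a product ending at position 91: sizes 42, 27 bp.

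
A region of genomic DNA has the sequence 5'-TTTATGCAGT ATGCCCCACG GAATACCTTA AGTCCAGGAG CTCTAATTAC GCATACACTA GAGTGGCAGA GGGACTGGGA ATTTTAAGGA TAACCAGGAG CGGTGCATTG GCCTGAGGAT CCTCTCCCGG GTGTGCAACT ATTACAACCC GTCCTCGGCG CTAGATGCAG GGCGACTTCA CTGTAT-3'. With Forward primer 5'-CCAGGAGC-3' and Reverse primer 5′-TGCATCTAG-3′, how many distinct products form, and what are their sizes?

Two products: 136 bp, 76 bp

The forward primer CCAGGAGC matches the top strand at positions 34–41, 94–101.
The reverse primer's reverse complement is CTAGATGCA, matching at positions 161–169.
Each forward site pairs with the reverse site to give a product ending at position 169: sizes 136, 76 bp.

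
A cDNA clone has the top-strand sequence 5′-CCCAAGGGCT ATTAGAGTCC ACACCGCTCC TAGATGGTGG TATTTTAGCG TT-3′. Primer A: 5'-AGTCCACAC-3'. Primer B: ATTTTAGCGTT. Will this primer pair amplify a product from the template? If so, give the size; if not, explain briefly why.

No product — both primers anneal to the same strand and extend in the same direction.

Primer A (AGTCCACAC) matches the top strand at positions 16–24 (3' end points downstream).
Primer B (ATTTTAGCGTT) also matches the top strand directly, at positions 42–52 — its reverse complement AACGCTAAAAT is not present.
Both primers anneal to the bottom strand with 3' ends pointing the same way, so neither can prime synthesis back toward the other.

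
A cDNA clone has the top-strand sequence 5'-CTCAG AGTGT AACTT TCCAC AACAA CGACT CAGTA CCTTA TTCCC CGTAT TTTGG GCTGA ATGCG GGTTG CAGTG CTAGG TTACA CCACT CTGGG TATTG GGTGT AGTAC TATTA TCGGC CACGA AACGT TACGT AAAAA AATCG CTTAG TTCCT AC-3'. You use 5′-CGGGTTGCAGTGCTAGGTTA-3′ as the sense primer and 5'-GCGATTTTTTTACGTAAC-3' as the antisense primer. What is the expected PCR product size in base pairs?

83 bp

The forward primer matches the template at positions 64–83.
The reverse primer's reverse complement is GTTACGTAAAAAAATCGC, which matches the template at positions 129–146.
The product runs from position 64 to position 146, so its length is 146 − 64 + 1 = 83 bp.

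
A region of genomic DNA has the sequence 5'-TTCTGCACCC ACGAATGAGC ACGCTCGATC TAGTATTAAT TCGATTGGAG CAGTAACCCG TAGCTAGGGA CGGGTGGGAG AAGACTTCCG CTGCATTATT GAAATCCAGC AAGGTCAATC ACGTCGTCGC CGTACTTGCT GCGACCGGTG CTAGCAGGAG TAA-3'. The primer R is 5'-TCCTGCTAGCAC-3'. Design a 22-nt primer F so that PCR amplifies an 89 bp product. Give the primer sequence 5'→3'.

5'-CGGGTGGGAGAAGACTTCCGCT-3'

The reverse primer's reverse complement GTGCTAGCAGGA matches the template at positions 148–159, so the product ends at position 159.
An 89 bp product then starts at position 159 − 89 + 1 = 71.
The forward primer is identical to the top strand there: CGGGTGGGAGAAGACTTCCGCT.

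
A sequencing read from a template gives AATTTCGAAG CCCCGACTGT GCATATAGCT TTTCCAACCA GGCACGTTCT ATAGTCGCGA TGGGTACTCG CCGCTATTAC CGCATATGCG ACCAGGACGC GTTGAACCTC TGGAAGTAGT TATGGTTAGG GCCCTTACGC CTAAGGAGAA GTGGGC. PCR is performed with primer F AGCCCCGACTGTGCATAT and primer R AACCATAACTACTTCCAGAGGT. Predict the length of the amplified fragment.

119 bp

Forward primer AGCCCCGACTGTGCATAT is found on the top strand at positions 9–26.
The reverse primer's reverse complement is ACCTCTGGAAGTAGTTATGGTT, which matches the template at positions 106–127.
Amplicon spans positions 9–127: 119 bp.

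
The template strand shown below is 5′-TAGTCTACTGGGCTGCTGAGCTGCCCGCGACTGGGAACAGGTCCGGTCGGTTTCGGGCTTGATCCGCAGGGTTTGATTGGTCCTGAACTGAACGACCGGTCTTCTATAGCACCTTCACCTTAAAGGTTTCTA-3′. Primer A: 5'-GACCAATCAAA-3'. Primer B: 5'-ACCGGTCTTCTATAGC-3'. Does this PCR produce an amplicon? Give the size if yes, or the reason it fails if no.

Primer A (GACCAATCAAA) has reverse complement TTTGATTGGTC, which matches the top strand at positions 72–82; primer A anneals to the top strand there with its 3' end pointing upstream toward position 72.
Primer B (ACCGGTCTTCTATAGC) matches the top strand directly at positions 95–110; it anneals to the bottom strand with its 3' end pointing downstream toward position 110.
The 3' ends diverge (primer A extends toward position 1, primer B toward position 132), so the primers never converge on a shared product.

No product — the primers' 3' ends point away from each other.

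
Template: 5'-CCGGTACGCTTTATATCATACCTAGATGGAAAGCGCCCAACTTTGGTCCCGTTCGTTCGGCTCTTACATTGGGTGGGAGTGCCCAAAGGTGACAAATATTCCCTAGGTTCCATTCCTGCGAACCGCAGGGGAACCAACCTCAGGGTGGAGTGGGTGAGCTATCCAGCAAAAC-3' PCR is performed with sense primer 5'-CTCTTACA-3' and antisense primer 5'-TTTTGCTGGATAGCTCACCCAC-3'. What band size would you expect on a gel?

Forward primer CTCTTACA is found on the top strand at positions 61–68.
The reverse primer's reverse complement is GTGGGTGAGCTATCCAGCAAAA, which matches the template at positions 150–171.
Product length = (reverse-primer end) − (forward-primer start) + 1 = 171 − 61 + 1 = 111 bp.

111 bp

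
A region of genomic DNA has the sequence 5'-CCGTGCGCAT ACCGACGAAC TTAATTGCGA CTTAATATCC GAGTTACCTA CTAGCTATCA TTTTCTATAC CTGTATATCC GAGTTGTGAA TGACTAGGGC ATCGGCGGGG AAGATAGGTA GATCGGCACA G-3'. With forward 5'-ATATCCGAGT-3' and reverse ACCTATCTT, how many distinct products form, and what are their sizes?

The forward primer ATATCCGAGT matches the top strand at positions 35–44, 75–84.
The reverse primer's reverse complement is AAGATAGGT, matching at positions 111–119.
Each forward site pairs with the reverse site to give a product ending at position 119: sizes 85, 45 bp.

Two products: 85 bp, 45 bp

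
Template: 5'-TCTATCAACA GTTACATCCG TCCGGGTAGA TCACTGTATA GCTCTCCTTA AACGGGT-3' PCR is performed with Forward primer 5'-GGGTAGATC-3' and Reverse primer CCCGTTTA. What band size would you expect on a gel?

33 bp

Scanning the template, GGGTAGATC occurs at positions 24–32; this primer anneals to the bottom strand there with its 3' end pointing downstream.
The reverse primer's reverse complement is TAAACGGG, which matches the template at positions 49–56.
Amplicon spans positions 24–56: 33 bp.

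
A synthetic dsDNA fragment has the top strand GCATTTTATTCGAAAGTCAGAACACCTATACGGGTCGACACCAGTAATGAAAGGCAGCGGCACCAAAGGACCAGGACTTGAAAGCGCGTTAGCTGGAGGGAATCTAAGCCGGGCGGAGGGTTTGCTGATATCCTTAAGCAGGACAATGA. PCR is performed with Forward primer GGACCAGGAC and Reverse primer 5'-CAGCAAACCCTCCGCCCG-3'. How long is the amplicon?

60 bp

Scanning the template, GGACCAGGAC occurs at positions 68–77; this primer anneals to the bottom strand there with its 3' end pointing downstream.
Taking the reverse complement of CAGCAAACCCTCCGCCCG gives CGGGCGGAGGGTTTGCTG, found at positions 110–127 on the template; the primer anneals here to the top strand with its 3' end pointing upstream.
Amplicon spans positions 68–127: 60 bp.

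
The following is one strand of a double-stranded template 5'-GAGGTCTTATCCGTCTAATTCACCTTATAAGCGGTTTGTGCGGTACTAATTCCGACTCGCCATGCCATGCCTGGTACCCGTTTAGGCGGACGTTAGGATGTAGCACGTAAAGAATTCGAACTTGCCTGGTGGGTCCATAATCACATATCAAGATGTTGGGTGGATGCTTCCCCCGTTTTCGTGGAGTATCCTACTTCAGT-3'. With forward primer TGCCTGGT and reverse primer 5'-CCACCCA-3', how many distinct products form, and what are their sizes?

The forward primer TGCCTGGT matches the top strand at positions 68–75, 123–130.
The reverse primer's reverse complement is TGGGTGG, matching at positions 157–163.
Each forward site pairs with the reverse site to give a product ending at position 163: sizes 96, 41 bp.

Two products: 96 bp, 41 bp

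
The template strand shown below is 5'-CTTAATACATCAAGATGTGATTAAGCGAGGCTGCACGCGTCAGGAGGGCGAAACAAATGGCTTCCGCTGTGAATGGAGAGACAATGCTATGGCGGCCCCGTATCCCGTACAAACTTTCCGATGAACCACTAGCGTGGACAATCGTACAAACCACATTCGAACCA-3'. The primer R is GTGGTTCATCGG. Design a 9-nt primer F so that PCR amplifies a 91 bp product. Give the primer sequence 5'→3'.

5'-GTCAGGAGG-3'

The reverse primer's reverse complement CCGATGAACCAC matches the template at positions 118–129, so the product ends at position 129.
A 91 bp product then starts at position 129 − 91 + 1 = 39.
The forward primer is identical to the top strand there: GTCAGGAGG.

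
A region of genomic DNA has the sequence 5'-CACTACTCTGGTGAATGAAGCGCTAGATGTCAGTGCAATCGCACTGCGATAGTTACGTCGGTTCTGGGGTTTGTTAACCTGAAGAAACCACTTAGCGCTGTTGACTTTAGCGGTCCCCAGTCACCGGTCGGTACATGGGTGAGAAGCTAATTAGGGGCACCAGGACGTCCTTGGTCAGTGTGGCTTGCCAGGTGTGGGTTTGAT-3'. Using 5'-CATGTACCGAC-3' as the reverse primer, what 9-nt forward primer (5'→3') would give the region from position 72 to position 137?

5'-TGTTAACCT-3'

The reverse primer's reverse complement GTCGGTACATG matches the template at positions 127–137; the product starts at position 72.
The forward primer is identical to the top strand over positions 72–80: TGTTAACCT.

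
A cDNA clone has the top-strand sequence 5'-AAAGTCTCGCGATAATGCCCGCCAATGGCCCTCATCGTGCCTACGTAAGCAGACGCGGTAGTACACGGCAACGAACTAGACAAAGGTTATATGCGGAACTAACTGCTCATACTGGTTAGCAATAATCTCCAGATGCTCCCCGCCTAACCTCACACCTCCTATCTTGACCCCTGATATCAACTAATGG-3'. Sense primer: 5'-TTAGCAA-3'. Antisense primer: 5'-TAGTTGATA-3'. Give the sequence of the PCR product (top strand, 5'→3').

5'-TTAGCAATAATCTCCAGATGCTCCCCGCCTAACCTCACACCTCCTATCTTGACCCCTGATATCAACTA-3'

The forward primer matches the template at positions 116–122.
Taking the reverse complement of TAGTTGATA gives TATCAACTA, found at positions 175–183 on the template; the primer anneals here to the top strand with its 3' end pointing upstream.
The product is the template from position 116 through 183 (68 bp).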